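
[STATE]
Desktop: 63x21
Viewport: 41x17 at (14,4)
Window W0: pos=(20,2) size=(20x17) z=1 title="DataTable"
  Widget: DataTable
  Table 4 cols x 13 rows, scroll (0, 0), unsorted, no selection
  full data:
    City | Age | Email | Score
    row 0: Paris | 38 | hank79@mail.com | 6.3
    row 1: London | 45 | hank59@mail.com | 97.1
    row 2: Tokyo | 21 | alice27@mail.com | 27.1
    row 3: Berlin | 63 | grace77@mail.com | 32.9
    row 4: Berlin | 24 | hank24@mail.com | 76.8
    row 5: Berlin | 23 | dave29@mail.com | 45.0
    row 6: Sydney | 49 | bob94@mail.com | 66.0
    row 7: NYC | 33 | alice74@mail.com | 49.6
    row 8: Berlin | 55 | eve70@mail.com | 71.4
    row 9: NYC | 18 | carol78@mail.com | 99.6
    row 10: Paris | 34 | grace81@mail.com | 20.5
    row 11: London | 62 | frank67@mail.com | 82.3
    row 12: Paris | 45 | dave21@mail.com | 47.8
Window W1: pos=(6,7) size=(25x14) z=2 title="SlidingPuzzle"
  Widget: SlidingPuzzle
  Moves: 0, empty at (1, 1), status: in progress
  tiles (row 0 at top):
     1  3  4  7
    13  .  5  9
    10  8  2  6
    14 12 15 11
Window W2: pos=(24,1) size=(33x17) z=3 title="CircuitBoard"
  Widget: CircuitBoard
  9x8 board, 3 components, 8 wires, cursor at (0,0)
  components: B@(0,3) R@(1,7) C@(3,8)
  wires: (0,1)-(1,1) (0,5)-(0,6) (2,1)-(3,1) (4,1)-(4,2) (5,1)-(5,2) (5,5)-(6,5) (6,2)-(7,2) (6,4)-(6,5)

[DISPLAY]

      ┠───┃   0 1 2 3 4 5 6 7 8          
      ┃Cit┃0  [.]  ·       B       · ─ · 
      ┃───┃        │                     
━━━━━━━━━━┃1       ·                     
gPuzzle   ┃                              
──────────┃2       ·                     
───┬────┬─┃        │                     
 3 │  4 │ ┃3       ·                     
───┼────┼─┃                              
   │  5 │ ┃4       · ─ ·                 
───┼────┼─┃                              
 8 │  2 │ ┃5       · ─ ·           ·     
───┼────┼─┃                        │     
12 │ 15 │ ┗━━━━━━━━━━━━━━━━━━━━━━━━━━━━━━
───┴────┴────┘  ┃━━━━━━━━┛               
0               ┃                        
━━━━━━━━━━━━━━━━┛                        


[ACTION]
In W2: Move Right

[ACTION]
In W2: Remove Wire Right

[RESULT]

      ┠───┃   0 1 2 3 4 5 6 7 8          
      ┃Cit┃0      [.]      B       · ─ · 
      ┃───┃        │                     
━━━━━━━━━━┃1       ·                     
gPuzzle   ┃                              
──────────┃2       ·                     
───┬────┬─┃        │                     
 3 │  4 │ ┃3       ·                     
───┼────┼─┃                              
   │  5 │ ┃4       · ─ ·                 
───┼────┼─┃                              
 8 │  2 │ ┃5       · ─ ·           ·     
───┼────┼─┃                        │     
12 │ 15 │ ┗━━━━━━━━━━━━━━━━━━━━━━━━━━━━━━
───┴────┴────┘  ┃━━━━━━━━┛               
0               ┃                        
━━━━━━━━━━━━━━━━┛                        


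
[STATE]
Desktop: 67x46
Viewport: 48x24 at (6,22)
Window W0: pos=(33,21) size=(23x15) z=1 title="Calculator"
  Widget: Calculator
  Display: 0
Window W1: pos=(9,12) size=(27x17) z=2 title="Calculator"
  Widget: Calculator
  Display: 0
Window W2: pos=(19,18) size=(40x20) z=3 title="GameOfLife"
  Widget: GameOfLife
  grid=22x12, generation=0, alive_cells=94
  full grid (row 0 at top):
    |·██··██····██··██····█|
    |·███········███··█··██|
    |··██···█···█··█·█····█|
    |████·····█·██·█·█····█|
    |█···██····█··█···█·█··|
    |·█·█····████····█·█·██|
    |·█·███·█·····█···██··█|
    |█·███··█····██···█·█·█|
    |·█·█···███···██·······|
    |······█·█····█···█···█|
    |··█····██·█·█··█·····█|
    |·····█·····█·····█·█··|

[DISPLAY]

   ┃├───┼───┼┃·██··██····██··██····█            
   ┃│ 0 │ . │┃·███········███··█··██            
   ┃├───┼───┼┃··██···█···█··█·█····█            
   ┃│ C │ MC│┃████·····█·██·█·█····█            
   ┃└───┴───┴┃█···██····█··█···█·█··            
   ┃         ┃·█·█····████····█·█·██            
   ┗━━━━━━━━━┃·█·███·█·····█···██··█            
             ┃█·███··█····██···█·█·█            
             ┃·█·█···███···██·······            
             ┃······█·█····█···█···█            
             ┃··█····██·█·█··█·····█            
             ┃·····█·····█·····█·█··            
             ┃                                  
             ┃                                  
             ┃                                  
             ┗━━━━━━━━━━━━━━━━━━━━━━━━━━━━━━━━━━
                                                
                                                
                                                
                                                
                                                
                                                
                                                
                                                


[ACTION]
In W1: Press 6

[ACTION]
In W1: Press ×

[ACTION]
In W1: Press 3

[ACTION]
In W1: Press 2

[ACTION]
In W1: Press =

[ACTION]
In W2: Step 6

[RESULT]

   ┃├───┼───┼┃····██·········██···█·            
   ┃│ 0 │ . │┃···█··█··········█···█            
   ┃├───┼───┼┃····█··█·····█·█·█··██            
   ┃│ C │ MC│┃██··█·██·███····█····█            
   ┃└───┴───┴┃█·█····█··████··██·█··            
   ┃         ┃·██████·██·█··█·····██            
   ┗━━━━━━━━━┃··█·····███···██·██···            
             ┃···█··█·██········█···            
             ┃···█··██·█······███···            
             ┃···██·█···███·········            
             ┃·······█···██·········            
             ┃·······█··············            
             ┃                                  
             ┃                                  
             ┃                                  
             ┗━━━━━━━━━━━━━━━━━━━━━━━━━━━━━━━━━━
                                                
                                                
                                                
                                                
                                                
                                                
                                                
                                                


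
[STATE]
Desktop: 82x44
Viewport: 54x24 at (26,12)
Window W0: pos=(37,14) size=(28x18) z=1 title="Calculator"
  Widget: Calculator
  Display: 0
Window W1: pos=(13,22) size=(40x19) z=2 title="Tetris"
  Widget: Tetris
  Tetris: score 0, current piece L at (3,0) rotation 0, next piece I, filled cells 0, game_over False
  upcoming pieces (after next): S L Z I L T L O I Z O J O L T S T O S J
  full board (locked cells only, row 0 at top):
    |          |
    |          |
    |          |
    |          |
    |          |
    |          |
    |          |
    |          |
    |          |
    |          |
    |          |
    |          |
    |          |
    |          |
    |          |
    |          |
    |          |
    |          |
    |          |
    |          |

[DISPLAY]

                                                      
                                                      
           ┏━━━━━━━━━━━━━━━━━━━━━━━━━━┓               
           ┃ Calculator               ┃               
           ┠──────────────────────────┨               
           ┃                         0┃               
           ┃┌───┬───┬───┬───┐         ┃               
           ┃│ 7 │ 8 │ 9 │ ÷ │         ┃               
           ┃├───┼───┼───┼───┤         ┃               
           ┃│ 4 │ 5 │ 6 │ × │         ┃               
━━━━━━━━━━━━━━━━━━━━━━━━━━┓─┤         ┃               
                          ┃ │         ┃               
──────────────────────────┨─┤         ┃               
ext:                      ┃ │         ┃               
███                       ┃─┤         ┃               
                          ┃+│         ┃               
                          ┃─┘         ┃               
                          ┃           ┃               
                          ┃           ┃               
core:                     ┃━━━━━━━━━━━┛               
                          ┃                           
                          ┃                           
                          ┃                           
                          ┃                           


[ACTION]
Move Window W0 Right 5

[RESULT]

                                                      
                                                      
                ┏━━━━━━━━━━━━━━━━━━━━━━━━━━┓          
                ┃ Calculator               ┃          
                ┠──────────────────────────┨          
                ┃                         0┃          
                ┃┌───┬───┬───┬───┐         ┃          
                ┃│ 7 │ 8 │ 9 │ ÷ │         ┃          
                ┃├───┼───┼───┼───┤         ┃          
                ┃│ 4 │ 5 │ 6 │ × │         ┃          
━━━━━━━━━━━━━━━━━━━━━━━━━━┓──┼───┤         ┃          
                          ┃3 │ - │         ┃          
──────────────────────────┨──┼───┤         ┃          
ext:                      ┃= │ + │         ┃          
███                       ┃──┼───┤         ┃          
                          ┃MR│ M+│         ┃          
                          ┃──┴───┘         ┃          
                          ┃                ┃          
                          ┃                ┃          
core:                     ┃━━━━━━━━━━━━━━━━┛          
                          ┃                           
                          ┃                           
                          ┃                           
                          ┃                           


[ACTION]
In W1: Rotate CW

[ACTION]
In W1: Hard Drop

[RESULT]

                                                      
                                                      
                ┏━━━━━━━━━━━━━━━━━━━━━━━━━━┓          
                ┃ Calculator               ┃          
                ┠──────────────────────────┨          
                ┃                         0┃          
                ┃┌───┬───┬───┬───┐         ┃          
                ┃│ 7 │ 8 │ 9 │ ÷ │         ┃          
                ┃├───┼───┼───┼───┤         ┃          
                ┃│ 4 │ 5 │ 6 │ × │         ┃          
━━━━━━━━━━━━━━━━━━━━━━━━━━┓──┼───┤         ┃          
                          ┃3 │ - │         ┃          
──────────────────────────┨──┼───┤         ┃          
ext:                      ┃= │ + │         ┃          
░░                        ┃──┼───┤         ┃          
░                         ┃MR│ M+│         ┃          
                          ┃──┴───┘         ┃          
                          ┃                ┃          
                          ┃                ┃          
core:                     ┃━━━━━━━━━━━━━━━━┛          
                          ┃                           
                          ┃                           
                          ┃                           
                          ┃                           


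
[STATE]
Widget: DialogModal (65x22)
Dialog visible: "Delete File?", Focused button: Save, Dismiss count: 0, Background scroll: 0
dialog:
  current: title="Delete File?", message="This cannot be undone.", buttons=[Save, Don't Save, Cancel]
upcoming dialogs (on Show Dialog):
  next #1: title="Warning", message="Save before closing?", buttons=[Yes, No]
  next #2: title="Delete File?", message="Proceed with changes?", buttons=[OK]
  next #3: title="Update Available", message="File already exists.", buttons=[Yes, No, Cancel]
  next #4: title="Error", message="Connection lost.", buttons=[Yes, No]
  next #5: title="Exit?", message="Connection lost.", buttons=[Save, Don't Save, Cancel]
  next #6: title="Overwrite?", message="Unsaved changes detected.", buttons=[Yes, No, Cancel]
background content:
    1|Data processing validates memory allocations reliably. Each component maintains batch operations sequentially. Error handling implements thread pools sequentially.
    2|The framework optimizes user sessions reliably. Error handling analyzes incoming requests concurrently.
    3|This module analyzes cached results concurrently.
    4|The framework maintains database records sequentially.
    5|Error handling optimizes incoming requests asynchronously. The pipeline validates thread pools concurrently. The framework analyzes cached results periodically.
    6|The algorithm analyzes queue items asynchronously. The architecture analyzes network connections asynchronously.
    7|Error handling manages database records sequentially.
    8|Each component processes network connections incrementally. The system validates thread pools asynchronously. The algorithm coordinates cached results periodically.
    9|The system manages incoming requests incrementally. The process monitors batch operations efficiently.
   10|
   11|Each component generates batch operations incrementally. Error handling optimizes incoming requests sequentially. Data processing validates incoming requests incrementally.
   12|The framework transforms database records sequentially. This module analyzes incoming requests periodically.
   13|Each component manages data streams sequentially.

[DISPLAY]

Data processing validates memory allocations reliably. Each compo
The framework optimizes user sessions reliably. Error handling an
This module analyzes cached results concurrently.                
The framework maintains database records sequentially.           
Error handling optimizes incoming requests asynchronously. The pi
The algorithm analyzes queue items asynchronously. The architectu
Error handling manages database records sequentially.            
Each component processes network connections incrementally. The s
The system manag┌──────────────────────────────┐ly. The process m
                │         Delete File?         │                 
Each component g│    This cannot be undone.    │entally. Error ha
The framework tr│ [Save]  Don't Save   Cancel  │tially. This modu
Each component m└──────────────────────────────┘.                
                                                                 
                                                                 
                                                                 
                                                                 
                                                                 
                                                                 
                                                                 
                                                                 
                                                                 


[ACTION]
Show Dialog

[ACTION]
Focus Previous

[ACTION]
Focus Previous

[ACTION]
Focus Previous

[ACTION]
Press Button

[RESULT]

Data processing validates memory allocations reliably. Each compo
The framework optimizes user sessions reliably. Error handling an
This module analyzes cached results concurrently.                
The framework maintains database records sequentially.           
Error handling optimizes incoming requests asynchronously. The pi
The algorithm analyzes queue items asynchronously. The architectu
Error handling manages database records sequentially.            
Each component processes network connections incrementally. The s
The system manages incoming requests incrementally. The process m
                                                                 
Each component generates batch operations incrementally. Error ha
The framework transforms database records sequentially. This modu
Each component manages data streams sequentially.                
                                                                 
                                                                 
                                                                 
                                                                 
                                                                 
                                                                 
                                                                 
                                                                 
                                                                 


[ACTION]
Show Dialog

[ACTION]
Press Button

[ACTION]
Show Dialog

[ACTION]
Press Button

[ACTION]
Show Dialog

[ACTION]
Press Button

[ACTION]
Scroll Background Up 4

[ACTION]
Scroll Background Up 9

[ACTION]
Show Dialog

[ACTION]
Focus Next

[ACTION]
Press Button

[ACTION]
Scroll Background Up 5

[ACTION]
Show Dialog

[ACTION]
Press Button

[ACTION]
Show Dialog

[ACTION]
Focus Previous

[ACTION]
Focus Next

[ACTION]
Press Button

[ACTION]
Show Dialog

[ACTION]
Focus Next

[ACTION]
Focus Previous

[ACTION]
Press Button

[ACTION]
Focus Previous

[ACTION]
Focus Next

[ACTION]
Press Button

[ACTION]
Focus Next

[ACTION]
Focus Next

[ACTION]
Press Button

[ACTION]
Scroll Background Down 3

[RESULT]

The framework maintains database records sequentially.           
Error handling optimizes incoming requests asynchronously. The pi
The algorithm analyzes queue items asynchronously. The architectu
Error handling manages database records sequentially.            
Each component processes network connections incrementally. The s
The system manages incoming requests incrementally. The process m
                                                                 
Each component generates batch operations incrementally. Error ha
The framework transforms database records sequentially. This modu
Each component manages data streams sequentially.                
                                                                 
                                                                 
                                                                 
                                                                 
                                                                 
                                                                 
                                                                 
                                                                 
                                                                 
                                                                 
                                                                 
                                                                 


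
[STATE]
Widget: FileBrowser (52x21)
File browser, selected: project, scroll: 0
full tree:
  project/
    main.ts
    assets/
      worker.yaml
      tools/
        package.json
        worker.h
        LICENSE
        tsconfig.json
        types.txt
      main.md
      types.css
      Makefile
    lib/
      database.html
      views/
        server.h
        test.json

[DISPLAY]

> [-] project/                                      
    main.ts                                         
    [+] assets/                                     
    [+] lib/                                        
                                                    
                                                    
                                                    
                                                    
                                                    
                                                    
                                                    
                                                    
                                                    
                                                    
                                                    
                                                    
                                                    
                                                    
                                                    
                                                    
                                                    


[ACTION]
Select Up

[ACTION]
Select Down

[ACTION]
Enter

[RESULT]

  [-] project/                                      
  > main.ts                                         
    [+] assets/                                     
    [+] lib/                                        
                                                    
                                                    
                                                    
                                                    
                                                    
                                                    
                                                    
                                                    
                                                    
                                                    
                                                    
                                                    
                                                    
                                                    
                                                    
                                                    
                                                    


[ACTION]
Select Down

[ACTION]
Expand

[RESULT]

  [-] project/                                      
    main.ts                                         
  > [-] assets/                                     
      worker.yaml                                   
      [+] tools/                                    
      main.md                                       
      types.css                                     
      Makefile                                      
    [+] lib/                                        
                                                    
                                                    
                                                    
                                                    
                                                    
                                                    
                                                    
                                                    
                                                    
                                                    
                                                    
                                                    


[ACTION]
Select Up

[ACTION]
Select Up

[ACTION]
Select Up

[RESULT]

> [-] project/                                      
    main.ts                                         
    [-] assets/                                     
      worker.yaml                                   
      [+] tools/                                    
      main.md                                       
      types.css                                     
      Makefile                                      
    [+] lib/                                        
                                                    
                                                    
                                                    
                                                    
                                                    
                                                    
                                                    
                                                    
                                                    
                                                    
                                                    
                                                    


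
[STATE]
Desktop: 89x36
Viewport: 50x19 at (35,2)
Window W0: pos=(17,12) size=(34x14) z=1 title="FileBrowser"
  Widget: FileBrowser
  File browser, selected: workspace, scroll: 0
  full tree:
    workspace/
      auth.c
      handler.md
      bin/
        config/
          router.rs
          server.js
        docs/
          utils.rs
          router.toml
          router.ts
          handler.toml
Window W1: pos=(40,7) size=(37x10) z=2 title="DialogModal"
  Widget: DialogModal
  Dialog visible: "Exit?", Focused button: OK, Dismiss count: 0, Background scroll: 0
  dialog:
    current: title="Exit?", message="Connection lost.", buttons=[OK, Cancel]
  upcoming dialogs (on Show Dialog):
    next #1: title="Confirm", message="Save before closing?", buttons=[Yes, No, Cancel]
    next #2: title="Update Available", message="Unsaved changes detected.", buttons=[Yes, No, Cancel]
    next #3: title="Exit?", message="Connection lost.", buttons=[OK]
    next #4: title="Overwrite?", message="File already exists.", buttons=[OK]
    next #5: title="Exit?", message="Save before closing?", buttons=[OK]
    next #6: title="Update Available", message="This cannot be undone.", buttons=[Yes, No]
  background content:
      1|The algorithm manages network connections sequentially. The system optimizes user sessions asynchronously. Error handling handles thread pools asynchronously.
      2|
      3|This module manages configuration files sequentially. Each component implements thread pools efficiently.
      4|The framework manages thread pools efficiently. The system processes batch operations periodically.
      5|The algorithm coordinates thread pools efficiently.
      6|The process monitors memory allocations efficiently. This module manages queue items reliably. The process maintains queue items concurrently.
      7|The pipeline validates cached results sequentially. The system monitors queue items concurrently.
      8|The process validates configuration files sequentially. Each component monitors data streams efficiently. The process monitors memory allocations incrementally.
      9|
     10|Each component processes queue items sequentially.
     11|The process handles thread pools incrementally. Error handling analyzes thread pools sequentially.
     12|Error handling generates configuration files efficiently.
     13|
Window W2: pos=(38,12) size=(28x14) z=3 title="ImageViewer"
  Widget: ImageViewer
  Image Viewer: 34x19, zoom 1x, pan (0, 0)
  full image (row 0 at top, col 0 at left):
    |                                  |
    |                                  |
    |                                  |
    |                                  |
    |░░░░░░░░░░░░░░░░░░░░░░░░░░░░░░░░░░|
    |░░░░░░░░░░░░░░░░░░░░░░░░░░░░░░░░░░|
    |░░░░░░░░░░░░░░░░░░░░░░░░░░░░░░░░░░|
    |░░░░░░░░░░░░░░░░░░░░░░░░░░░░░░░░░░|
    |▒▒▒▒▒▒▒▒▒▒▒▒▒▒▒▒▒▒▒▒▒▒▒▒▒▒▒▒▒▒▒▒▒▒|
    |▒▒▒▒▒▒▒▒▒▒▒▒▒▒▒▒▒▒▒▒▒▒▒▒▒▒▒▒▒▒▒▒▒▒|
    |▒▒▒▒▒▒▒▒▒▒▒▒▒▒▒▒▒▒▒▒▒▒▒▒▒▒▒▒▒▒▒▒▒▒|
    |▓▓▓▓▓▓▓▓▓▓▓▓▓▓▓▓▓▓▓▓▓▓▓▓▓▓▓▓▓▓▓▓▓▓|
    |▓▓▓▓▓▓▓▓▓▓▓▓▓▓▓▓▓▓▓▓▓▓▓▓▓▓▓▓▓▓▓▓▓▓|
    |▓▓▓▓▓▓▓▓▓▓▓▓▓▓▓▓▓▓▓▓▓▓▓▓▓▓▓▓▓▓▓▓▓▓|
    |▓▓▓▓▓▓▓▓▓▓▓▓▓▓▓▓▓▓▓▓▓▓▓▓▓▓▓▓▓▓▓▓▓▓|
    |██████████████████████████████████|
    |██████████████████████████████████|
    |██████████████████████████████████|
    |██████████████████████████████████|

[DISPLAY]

                                                  
                                                  
                                                  
                                                  
                                                  
     ┏━━━━━━━━━━━━━━━━━━━━━━━━━━━━━━━━━━━┓        
     ┃ DialogModal                       ┃        
     ┠───────────────────────────────────┨        
     ┃The alg┌──────────────────┐rk conne┃        
     ┃       │      Exit?       │        ┃        
━━━┏━━━━━━━━━━━━━━━━━━━━━━━━━━┓ │ration f┃        
   ┃ ImageViewer              ┃ │d pools ┃        
───┠──────────────────────────┨─┘hread po┃        
   ┃                          ┃ry allocat┃        
   ┃                          ┃━━━━━━━━━━┛        
   ┃                          ┃                   
   ┃                          ┃                   
   ┃░░░░░░░░░░░░░░░░░░░░░░░░░░┃                   
   ┃░░░░░░░░░░░░░░░░░░░░░░░░░░┃                   


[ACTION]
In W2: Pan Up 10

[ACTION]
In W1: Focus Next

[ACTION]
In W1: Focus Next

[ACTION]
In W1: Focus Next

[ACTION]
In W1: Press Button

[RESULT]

                                                  
                                                  
                                                  
                                                  
                                                  
     ┏━━━━━━━━━━━━━━━━━━━━━━━━━━━━━━━━━━━┓        
     ┃ DialogModal                       ┃        
     ┠───────────────────────────────────┨        
     ┃The algorithm manages network conne┃        
     ┃                                   ┃        
━━━┏━━━━━━━━━━━━━━━━━━━━━━━━━━┓guration f┃        
   ┃ ImageViewer              ┃ead pools ┃        
───┠──────────────────────────┨ thread po┃        
   ┃                          ┃ry allocat┃        
   ┃                          ┃━━━━━━━━━━┛        
   ┃                          ┃                   
   ┃                          ┃                   
   ┃░░░░░░░░░░░░░░░░░░░░░░░░░░┃                   
   ┃░░░░░░░░░░░░░░░░░░░░░░░░░░┃                   


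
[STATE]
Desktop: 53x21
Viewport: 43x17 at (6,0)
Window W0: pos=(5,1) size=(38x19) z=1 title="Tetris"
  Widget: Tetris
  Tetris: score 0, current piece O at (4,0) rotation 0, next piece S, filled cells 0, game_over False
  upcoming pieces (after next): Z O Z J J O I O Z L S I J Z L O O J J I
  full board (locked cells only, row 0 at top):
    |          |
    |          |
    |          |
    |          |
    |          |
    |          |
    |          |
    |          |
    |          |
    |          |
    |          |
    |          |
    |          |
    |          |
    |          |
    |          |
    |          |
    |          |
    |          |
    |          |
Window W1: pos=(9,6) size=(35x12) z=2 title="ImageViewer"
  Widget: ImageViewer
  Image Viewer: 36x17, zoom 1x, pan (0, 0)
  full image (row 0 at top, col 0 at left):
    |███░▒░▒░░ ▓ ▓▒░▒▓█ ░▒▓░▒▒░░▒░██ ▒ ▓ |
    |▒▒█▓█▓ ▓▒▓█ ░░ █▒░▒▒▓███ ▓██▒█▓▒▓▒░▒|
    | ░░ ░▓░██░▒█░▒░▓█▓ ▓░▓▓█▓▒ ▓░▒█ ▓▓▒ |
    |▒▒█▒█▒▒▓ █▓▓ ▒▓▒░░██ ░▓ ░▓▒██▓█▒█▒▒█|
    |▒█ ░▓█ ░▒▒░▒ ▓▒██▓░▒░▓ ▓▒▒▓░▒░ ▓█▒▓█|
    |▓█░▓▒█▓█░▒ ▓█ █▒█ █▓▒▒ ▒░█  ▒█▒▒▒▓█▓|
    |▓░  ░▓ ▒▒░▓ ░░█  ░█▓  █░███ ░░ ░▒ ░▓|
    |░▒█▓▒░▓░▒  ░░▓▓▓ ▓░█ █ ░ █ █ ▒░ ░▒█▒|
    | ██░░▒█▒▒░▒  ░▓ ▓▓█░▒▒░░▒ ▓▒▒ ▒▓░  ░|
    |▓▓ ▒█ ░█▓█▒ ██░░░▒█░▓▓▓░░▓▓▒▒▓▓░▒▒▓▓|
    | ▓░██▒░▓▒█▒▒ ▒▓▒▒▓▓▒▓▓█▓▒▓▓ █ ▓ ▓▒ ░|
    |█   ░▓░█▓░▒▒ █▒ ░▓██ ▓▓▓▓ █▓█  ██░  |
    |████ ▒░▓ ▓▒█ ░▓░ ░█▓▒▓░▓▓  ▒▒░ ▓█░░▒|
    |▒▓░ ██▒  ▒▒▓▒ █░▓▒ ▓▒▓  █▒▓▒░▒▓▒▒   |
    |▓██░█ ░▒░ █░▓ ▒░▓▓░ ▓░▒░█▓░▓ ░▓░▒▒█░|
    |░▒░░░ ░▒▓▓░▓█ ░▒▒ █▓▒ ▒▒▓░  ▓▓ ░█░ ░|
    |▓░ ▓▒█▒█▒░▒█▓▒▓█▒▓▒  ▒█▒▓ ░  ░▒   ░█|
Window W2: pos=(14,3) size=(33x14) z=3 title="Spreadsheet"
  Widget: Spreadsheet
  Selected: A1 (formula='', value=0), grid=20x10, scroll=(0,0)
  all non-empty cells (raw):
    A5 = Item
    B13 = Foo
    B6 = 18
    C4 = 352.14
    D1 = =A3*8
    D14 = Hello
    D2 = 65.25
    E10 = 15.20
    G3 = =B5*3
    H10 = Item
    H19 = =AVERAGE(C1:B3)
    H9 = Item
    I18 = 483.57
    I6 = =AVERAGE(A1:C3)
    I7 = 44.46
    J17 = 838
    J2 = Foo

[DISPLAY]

                                           
━━━━━━━━━━━━━━━━━━━━━━━━━━━━━━━━━━━━┓      
 Tetris                             ┃      
────────┏━━━━━━━━━━━━━━━━━━━━━━━━━━━━━━━┓  
        ┃ Spreadsheet                   ┃  
        ┠───────────────────────────────┨  
   ┏━━━━┃A1:                            ┃  
   ┃ Ima┃       A       B       C       ┃  
   ┠────┃-------------------------------┃  
   ┃███░┃  1      [0]       0       0   ┃  
   ┃▒▒█▓┃  2        0       0       0   ┃  
   ┃ ░░ ┃  3        0       0       0   ┃  
   ┃▒▒█▒┃  4        0       0  352.14   ┃  
   ┃▒█ ░┃  5 Item           0       0   ┃  
   ┃▓█░▓┃  6        0      18       0   ┃  
   ┃▓░  ┃  7        0       0       0   ┃  
   ┃░▒█▓┗━━━━━━━━━━━━━━━━━━━━━━━━━━━━━━━┛  


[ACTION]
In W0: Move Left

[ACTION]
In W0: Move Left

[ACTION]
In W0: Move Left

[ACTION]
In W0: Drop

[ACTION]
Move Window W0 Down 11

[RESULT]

                                           
                                           
━━━━━━━━━━━━━━━━━━━━━━━━━━━━━━━━━━━━┓      
 Tetris ┏━━━━━━━━━━━━━━━━━━━━━━━━━━━━━━━┓  
────────┃ Spreadsheet                   ┃  
        ┠───────────────────────────────┨  
   ┏━━━━┃A1:                            ┃  
   ┃ Ima┃       A       B       C       ┃  
   ┠────┃-------------------------------┃  
   ┃███░┃  1      [0]       0       0   ┃  
   ┃▒▒█▓┃  2        0       0       0   ┃  
   ┃ ░░ ┃  3        0       0       0   ┃  
   ┃▒▒█▒┃  4        0       0  352.14   ┃  
   ┃▒█ ░┃  5 Item           0       0   ┃  
   ┃▓█░▓┃  6        0      18       0   ┃  
   ┃▓░  ┃  7        0       0       0   ┃  
   ┃░▒█▓┗━━━━━━━━━━━━━━━━━━━━━━━━━━━━━━━┛  


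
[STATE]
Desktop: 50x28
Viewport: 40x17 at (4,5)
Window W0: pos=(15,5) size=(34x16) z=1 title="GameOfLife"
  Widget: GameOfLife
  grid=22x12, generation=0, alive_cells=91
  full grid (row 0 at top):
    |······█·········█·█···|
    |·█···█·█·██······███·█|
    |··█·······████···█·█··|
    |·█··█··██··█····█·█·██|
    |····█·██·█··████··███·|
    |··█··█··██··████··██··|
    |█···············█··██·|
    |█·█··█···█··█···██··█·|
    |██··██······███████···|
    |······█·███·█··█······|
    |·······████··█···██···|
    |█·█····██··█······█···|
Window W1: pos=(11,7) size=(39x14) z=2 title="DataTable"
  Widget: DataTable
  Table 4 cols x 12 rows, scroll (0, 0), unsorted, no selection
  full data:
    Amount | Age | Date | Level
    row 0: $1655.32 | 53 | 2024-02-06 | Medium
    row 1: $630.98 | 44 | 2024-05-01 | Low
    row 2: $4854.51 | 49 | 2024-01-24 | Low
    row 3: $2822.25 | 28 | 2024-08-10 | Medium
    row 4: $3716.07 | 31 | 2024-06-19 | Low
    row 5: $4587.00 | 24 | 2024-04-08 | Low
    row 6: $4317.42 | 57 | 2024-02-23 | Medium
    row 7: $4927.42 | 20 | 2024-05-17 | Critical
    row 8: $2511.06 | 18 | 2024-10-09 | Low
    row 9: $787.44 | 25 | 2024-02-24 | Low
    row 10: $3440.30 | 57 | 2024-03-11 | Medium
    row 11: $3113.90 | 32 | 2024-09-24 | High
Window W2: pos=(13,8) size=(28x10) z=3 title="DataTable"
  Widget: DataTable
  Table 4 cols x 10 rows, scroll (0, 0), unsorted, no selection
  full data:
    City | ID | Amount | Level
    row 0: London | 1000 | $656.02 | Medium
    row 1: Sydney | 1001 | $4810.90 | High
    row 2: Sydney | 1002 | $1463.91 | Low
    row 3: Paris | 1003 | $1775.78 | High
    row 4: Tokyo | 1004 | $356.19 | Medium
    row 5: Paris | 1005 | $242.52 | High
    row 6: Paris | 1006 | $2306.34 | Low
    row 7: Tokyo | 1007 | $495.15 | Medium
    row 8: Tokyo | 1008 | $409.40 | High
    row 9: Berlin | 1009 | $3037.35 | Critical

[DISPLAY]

           ┏━━━━━━━━━━━━━━━━━━━━━━━━━━━━
           ┃ GameOfLife                 
       ┏━━━━━━━━━━━━━━━━━━━━━━━━━━━━━━━━
       ┃ ┏━━━━━━━━━━━━━━━━━━━━━━━━━━┓   
       ┠─┃ DataTable                ┃───
       ┃A┠──────────────────────────┨   
       ┃─┃City  │ID  │Amount  │Level┃───
       ┃$┃──────┼────┼────────┼─────┃m  
       ┃$┃London│1000│$656.02 │Mediu┃   
       ┃$┃Sydney│1001│$4810.90│High ┃   
       ┃$┃Sydney│1002│$1463.91│Low  ┃m  
       ┃$┃Paris │1003│$1775.78│High ┃   
       ┃$┗━━━━━━━━━━━━━━━━━━━━━━━━━━┛   
       ┃$4317.42│57 │2024-02-23│Medium  
       ┃$4927.42│20 │2024-05-17│Critical
       ┗━━━━━━━━━━━━━━━━━━━━━━━━━━━━━━━━
                                        


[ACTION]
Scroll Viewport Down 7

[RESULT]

       ┃─┃City  │ID  │Amount  │Level┃───
       ┃$┃──────┼────┼────────┼─────┃m  
       ┃$┃London│1000│$656.02 │Mediu┃   
       ┃$┃Sydney│1001│$4810.90│High ┃   
       ┃$┃Sydney│1002│$1463.91│Low  ┃m  
       ┃$┃Paris │1003│$1775.78│High ┃   
       ┃$┗━━━━━━━━━━━━━━━━━━━━━━━━━━┛   
       ┃$4317.42│57 │2024-02-23│Medium  
       ┃$4927.42│20 │2024-05-17│Critical
       ┗━━━━━━━━━━━━━━━━━━━━━━━━━━━━━━━━
                                        
                                        
                                        
                                        
                                        
                                        
                                        


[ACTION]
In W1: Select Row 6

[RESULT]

       ┃─┃City  │ID  │Amount  │Level┃───
       ┃$┃──────┼────┼────────┼─────┃m  
       ┃$┃London│1000│$656.02 │Mediu┃   
       ┃$┃Sydney│1001│$4810.90│High ┃   
       ┃$┃Sydney│1002│$1463.91│Low  ┃m  
       ┃$┃Paris │1003│$1775.78│High ┃   
       ┃$┗━━━━━━━━━━━━━━━━━━━━━━━━━━┛   
       ┃>4317.42│57 │2024-02-23│Medium  
       ┃$4927.42│20 │2024-05-17│Critical
       ┗━━━━━━━━━━━━━━━━━━━━━━━━━━━━━━━━
                                        
                                        
                                        
                                        
                                        
                                        
                                        


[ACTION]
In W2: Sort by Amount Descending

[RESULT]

       ┃─┃City  │ID  │Amount ▼│Level┃───
       ┃$┃──────┼────┼────────┼─────┃m  
       ┃$┃Sydney│1001│$4810.90│High ┃   
       ┃$┃Berlin│1009│$3037.35│Criti┃   
       ┃$┃Paris │1006│$2306.34│Low  ┃m  
       ┃$┃Paris │1003│$1775.78│High ┃   
       ┃$┗━━━━━━━━━━━━━━━━━━━━━━━━━━┛   
       ┃>4317.42│57 │2024-02-23│Medium  
       ┃$4927.42│20 │2024-05-17│Critical
       ┗━━━━━━━━━━━━━━━━━━━━━━━━━━━━━━━━
                                        
                                        
                                        
                                        
                                        
                                        
                                        


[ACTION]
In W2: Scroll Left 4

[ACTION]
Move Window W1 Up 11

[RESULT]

       ┃>┃City  │ID  │Amount ▼│Level┃m  
       ┃$┃──────┼────┼────────┼─────┃cal
       ┗━┃Sydney│1001│$4810.90│High ┃━━━
         ┃Berlin│1009│$3037.35│Criti┃   
         ┃Paris │1006│$2306.34│Low  ┃   
         ┃Paris │1003│$1775.78│High ┃   
         ┗━━━━━━━━━━━━━━━━━━━━━━━━━━┛   
           ┃······█·███·█··█······      
           ┃·······████··█···██···      
           ┗━━━━━━━━━━━━━━━━━━━━━━━━━━━━
                                        
                                        
                                        
                                        
                                        
                                        
                                        
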